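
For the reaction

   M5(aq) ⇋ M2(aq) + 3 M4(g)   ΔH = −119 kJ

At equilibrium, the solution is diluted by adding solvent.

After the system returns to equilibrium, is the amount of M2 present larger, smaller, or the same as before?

unchanged

Dilution scales every aqueous concentration by the same factor. Δn_aq = 1 − 1 = 0, so Q is unchanged — no shift.
No net shift occurs, so the amount of M2 is unchanged.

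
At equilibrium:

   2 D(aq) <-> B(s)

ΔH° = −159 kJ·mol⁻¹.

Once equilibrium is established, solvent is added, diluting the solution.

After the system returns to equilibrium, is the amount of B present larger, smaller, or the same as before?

decreases

Dilution lowers every aqueous concentration by the same factor. Δn_aq = 0 − 2 = -2, so the system shifts toward the side with more dissolved moles — to the left.
The net shift is to the left. B is a product, so its amount decreases.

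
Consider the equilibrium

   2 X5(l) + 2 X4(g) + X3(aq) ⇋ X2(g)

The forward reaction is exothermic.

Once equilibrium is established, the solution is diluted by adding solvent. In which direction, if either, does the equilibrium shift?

left

Dilution lowers every aqueous concentration by the same factor. Δn_aq = 0 − 1 = -1, so the system shifts toward the side with more dissolved moles — to the left.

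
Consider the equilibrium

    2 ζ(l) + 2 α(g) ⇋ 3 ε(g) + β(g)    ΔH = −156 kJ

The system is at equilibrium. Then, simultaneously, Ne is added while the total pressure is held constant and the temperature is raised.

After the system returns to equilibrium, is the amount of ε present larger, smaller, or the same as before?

Adding inert gas at constant total pressure expands the volume and lowers every reacting partial pressure. With Δn_gas = 4 − 2 = +2, Q moves away from K toward the side with fewer gas moles, so the system shifts toward the side with more gas moles — to the right.
The forward reaction is exothermic. Raising T favours the endothermic direction — shift to the left.
The two effects oppose each other, so the net shift — and hence the change in ε — cannot be determined from the given information.

cannot be determined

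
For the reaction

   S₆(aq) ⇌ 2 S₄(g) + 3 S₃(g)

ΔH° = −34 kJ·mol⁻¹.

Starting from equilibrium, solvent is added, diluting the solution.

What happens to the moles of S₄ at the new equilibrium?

Dilution lowers every aqueous concentration by the same factor. Δn_aq = 0 − 1 = -1, so the system shifts toward the side with more dissolved moles — to the left.
The net shift is to the left. S₄ is a product, so its amount decreases.

decreases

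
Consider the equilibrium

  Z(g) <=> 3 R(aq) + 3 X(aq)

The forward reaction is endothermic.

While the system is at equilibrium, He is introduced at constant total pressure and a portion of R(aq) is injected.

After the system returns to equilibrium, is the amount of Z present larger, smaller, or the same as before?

Adding inert gas at constant total pressure expands the volume and lowers every reacting partial pressure. With Δn_gas = 0 − 1 = -1, Q moves away from K toward the side with fewer gas moles, so the system shifts toward the side with more gas moles — to the left.
Adding R (aq), a product, drives the reaction to the left.
The net shift is to the left. Z is a reactant, so its amount increases.

increases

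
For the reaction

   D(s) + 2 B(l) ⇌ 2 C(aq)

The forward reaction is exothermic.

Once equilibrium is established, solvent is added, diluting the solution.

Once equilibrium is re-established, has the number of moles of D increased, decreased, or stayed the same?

decreases

Dilution lowers every aqueous concentration by the same factor. Δn_aq = 2 − 0 = +2, so the system shifts toward the side with more dissolved moles — to the right.
The net shift is to the right. D is a reactant, so its amount decreases.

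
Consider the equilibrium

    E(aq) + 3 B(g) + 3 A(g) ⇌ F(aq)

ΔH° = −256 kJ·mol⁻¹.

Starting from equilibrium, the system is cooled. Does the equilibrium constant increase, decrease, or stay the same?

increases

K depends on temperature via the van 't Hoff relation. The forward reaction is exothermic, so lowering T increases K.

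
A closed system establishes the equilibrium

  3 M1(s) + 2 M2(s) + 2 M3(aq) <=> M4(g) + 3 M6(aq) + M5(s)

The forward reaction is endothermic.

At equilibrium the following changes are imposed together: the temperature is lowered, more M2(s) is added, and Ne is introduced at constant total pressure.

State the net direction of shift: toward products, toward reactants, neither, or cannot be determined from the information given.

cannot be determined

The forward reaction is endothermic. Lowering T favours the exothermic direction — shift to the left.
M2 is a pure solid; its activity is 1 regardless of amount, so Q is unaffected — no shift from this change.
Adding inert gas at constant total pressure expands the volume and lowers every reacting partial pressure. With Δn_gas = 1 − 0 = +1, Q moves away from K toward the side with fewer gas moles, so the system shifts toward the side with more gas moles — to the right.
The individual effects push in opposite directions; without quantitative information the net direction cannot be determined.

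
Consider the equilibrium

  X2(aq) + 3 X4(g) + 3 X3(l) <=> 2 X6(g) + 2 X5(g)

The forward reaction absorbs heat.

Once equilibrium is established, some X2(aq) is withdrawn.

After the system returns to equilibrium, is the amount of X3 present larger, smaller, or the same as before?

increases

Removing X2 (aq), a reactant, drives the reaction to the left.
The net shift is to the left. X3 is a reactant, so its amount increases.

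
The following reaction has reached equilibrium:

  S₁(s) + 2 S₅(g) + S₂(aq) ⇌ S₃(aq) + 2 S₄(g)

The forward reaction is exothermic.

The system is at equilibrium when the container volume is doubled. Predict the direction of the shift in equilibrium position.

Gas moles: reactants 2, products 2. Δn_gas = 0, so a volume change leaves Q equal to K — no shift from this change.

no shift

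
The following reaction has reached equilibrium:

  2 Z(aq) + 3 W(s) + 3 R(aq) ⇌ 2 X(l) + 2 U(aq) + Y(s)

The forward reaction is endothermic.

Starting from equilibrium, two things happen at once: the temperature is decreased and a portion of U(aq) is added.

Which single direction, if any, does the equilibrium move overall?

left

The forward reaction is endothermic. Lowering T favours the exothermic direction — shift to the left.
Adding U (aq), a product, drives the reaction to the left.
All effects act in the same direction — net shift to the left.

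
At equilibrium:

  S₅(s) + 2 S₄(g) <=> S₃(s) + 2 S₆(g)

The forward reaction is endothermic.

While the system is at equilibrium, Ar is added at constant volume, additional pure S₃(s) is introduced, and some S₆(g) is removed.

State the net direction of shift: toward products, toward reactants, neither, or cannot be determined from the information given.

At constant volume, adding an inert gas leaves every reacting species' partial pressure unchanged, so Q is unchanged — no shift from this change.
S₃ is a pure solid; its activity is 1 regardless of amount, so Q is unaffected — no shift from this change.
Removing S₆ (g), a product, drives the reaction to the right.
Only the nonzero effect(s) matter; the net shift is to the right.

right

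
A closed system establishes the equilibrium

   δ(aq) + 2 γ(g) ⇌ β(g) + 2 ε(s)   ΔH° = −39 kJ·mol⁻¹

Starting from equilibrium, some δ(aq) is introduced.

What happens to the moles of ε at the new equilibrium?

Adding δ (aq), a reactant, drives the reaction to the right.
The net shift is to the right. ε is a product, so its amount increases.

increases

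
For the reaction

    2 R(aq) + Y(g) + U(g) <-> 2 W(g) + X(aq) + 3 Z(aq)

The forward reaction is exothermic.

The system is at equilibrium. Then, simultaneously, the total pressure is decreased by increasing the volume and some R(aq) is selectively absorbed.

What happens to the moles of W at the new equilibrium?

Gas moles: reactants 2, products 2. Δn_gas = 0, so a volume change leaves Q equal to K — no shift from this change.
Removing R (aq), a reactant, drives the reaction to the left.
The net shift is to the left. W is a product, so its amount decreases.

decreases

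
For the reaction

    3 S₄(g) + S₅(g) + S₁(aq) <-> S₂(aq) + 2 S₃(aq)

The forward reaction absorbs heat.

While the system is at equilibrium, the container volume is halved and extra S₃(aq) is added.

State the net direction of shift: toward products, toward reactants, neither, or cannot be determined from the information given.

cannot be determined

Gas moles: reactants 4, products 0 (Δn_gas = -4). Compression shifts the system toward the side with fewer moles of gas — to the right.
Adding S₃ (aq), a product, drives the reaction to the left.
The individual effects push in opposite directions; without quantitative information the net direction cannot be determined.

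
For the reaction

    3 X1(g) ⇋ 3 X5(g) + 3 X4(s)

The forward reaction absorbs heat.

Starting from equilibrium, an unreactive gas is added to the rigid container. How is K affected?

unchanged

The equilibrium constant depends only on temperature. This perturbation changes neither the position of equilibrium nor K.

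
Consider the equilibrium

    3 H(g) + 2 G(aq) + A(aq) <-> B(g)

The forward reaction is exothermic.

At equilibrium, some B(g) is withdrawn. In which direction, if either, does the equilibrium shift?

right

Removing B (g), a product, drives the reaction to the right.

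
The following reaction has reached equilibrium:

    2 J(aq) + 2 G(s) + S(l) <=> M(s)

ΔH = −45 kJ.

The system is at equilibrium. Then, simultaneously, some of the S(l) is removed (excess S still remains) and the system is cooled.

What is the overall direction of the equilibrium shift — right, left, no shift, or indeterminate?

S is a pure liquid; its activity is 1 regardless of amount, so Q is unaffected — no shift from this change.
The forward reaction is exothermic. Lowering T favours the exothermic direction — shift to the right.
Only the nonzero effect(s) matter; the net shift is to the right.

right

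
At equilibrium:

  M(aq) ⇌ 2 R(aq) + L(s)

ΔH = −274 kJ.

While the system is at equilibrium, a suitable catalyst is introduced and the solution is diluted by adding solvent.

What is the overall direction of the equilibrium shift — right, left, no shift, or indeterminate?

right

A catalyst speeds both forward and reverse rates equally; it changes neither Q nor K — no shift from this change.
Dilution lowers every aqueous concentration by the same factor. Δn_aq = 2 − 1 = +1, so the system shifts toward the side with more dissolved moles — to the right.
Only the nonzero effect(s) matter; the net shift is to the right.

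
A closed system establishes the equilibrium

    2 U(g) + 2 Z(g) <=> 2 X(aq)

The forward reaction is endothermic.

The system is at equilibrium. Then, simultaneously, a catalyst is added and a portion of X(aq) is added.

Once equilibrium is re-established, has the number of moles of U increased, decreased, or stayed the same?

A catalyst speeds both forward and reverse rates equally; it changes neither Q nor K — no shift from this change.
Adding X (aq), a product, drives the reaction to the left.
The net shift is to the left. U is a reactant, so its amount increases.

increases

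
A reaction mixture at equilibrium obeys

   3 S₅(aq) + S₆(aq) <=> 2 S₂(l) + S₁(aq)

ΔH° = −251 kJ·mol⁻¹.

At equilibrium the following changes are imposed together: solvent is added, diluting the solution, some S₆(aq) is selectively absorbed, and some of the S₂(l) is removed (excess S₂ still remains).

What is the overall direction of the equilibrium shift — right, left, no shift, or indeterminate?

left

Dilution lowers every aqueous concentration by the same factor. Δn_aq = 1 − 4 = -3, so the system shifts toward the side with more dissolved moles — to the left.
Removing S₆ (aq), a reactant, drives the reaction to the left.
S₂ is a pure liquid; its activity is 1 regardless of amount, so Q is unaffected — no shift from this change.
Only the nonzero effect(s) matter; the net shift is to the left.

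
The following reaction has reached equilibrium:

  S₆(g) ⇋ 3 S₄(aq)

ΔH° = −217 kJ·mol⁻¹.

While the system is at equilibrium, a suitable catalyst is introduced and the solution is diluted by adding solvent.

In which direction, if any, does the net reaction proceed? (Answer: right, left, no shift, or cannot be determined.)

right

A catalyst speeds both forward and reverse rates equally; it changes neither Q nor K — no shift from this change.
Dilution lowers every aqueous concentration by the same factor. Δn_aq = 3 − 0 = +3, so the system shifts toward the side with more dissolved moles — to the right.
Only the nonzero effect(s) matter; the net shift is to the right.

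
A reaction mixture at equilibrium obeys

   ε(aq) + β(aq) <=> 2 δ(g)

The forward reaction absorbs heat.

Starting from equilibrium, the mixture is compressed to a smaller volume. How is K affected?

unchanged

The equilibrium constant depends only on temperature. This perturbation may move the position of equilibrium, but since T is unchanged, K itself is unchanged.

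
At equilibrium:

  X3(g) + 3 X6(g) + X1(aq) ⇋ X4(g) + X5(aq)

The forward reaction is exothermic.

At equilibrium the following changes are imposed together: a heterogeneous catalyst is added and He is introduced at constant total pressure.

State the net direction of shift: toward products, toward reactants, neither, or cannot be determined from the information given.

A catalyst speeds both forward and reverse rates equally; it changes neither Q nor K — no shift from this change.
Adding inert gas at constant total pressure expands the volume and lowers every reacting partial pressure. With Δn_gas = 1 − 4 = -3, Q moves away from K toward the side with fewer gas moles, so the system shifts toward the side with more gas moles — to the left.
Only the nonzero effect(s) matter; the net shift is to the left.

left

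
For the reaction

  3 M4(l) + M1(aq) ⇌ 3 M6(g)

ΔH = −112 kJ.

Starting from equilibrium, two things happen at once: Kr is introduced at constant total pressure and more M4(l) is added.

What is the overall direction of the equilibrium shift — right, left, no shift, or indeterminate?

Adding inert gas at constant total pressure expands the volume and lowers every reacting partial pressure. With Δn_gas = 3 − 0 = +3, Q moves away from K toward the side with fewer gas moles, so the system shifts toward the side with more gas moles — to the right.
M4 is a pure liquid; its activity is 1 regardless of amount, so Q is unaffected — no shift from this change.
Only the nonzero effect(s) matter; the net shift is to the right.

right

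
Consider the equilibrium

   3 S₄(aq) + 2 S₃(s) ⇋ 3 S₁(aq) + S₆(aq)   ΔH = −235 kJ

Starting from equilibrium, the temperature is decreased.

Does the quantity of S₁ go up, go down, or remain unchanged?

The forward reaction is exothermic. Lowering T favours the exothermic direction — shift to the right.
The net shift is to the right. S₁ is a product, so its amount increases.

increases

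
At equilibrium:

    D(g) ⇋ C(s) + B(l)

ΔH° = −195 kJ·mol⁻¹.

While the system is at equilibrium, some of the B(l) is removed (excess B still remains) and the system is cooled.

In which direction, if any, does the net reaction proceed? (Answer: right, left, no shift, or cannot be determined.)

right

B is a pure liquid; its activity is 1 regardless of amount, so Q is unaffected — no shift from this change.
The forward reaction is exothermic. Lowering T favours the exothermic direction — shift to the right.
Only the nonzero effect(s) matter; the net shift is to the right.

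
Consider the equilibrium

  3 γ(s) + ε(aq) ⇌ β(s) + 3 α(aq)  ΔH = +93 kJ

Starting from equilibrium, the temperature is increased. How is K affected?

increases

K depends on temperature via the van 't Hoff relation. The forward reaction is endothermic, so raising T increases K.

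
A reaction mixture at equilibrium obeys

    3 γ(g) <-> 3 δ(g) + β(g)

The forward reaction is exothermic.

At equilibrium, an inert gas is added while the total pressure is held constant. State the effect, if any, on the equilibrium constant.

The equilibrium constant depends only on temperature. This perturbation may move the position of equilibrium, but since T is unchanged, K itself is unchanged.

unchanged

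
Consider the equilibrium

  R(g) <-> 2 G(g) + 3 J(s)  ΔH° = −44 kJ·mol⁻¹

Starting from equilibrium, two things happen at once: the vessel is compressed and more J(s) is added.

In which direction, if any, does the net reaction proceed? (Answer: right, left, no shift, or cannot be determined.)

left

Gas moles: reactants 1, products 2 (Δn_gas = +1). Compression shifts the system toward the side with fewer moles of gas — to the left.
J is a pure solid; its activity is 1 regardless of amount, so Q is unaffected — no shift from this change.
Only the nonzero effect(s) matter; the net shift is to the left.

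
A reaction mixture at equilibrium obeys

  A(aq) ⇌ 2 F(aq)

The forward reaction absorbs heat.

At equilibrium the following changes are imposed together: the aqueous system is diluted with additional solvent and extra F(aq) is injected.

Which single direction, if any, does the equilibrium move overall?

Dilution lowers every aqueous concentration by the same factor. Δn_aq = 2 − 1 = +1, so the system shifts toward the side with more dissolved moles — to the right.
Adding F (aq), a product, drives the reaction to the left.
The individual effects push in opposite directions; without quantitative information the net direction cannot be determined.

cannot be determined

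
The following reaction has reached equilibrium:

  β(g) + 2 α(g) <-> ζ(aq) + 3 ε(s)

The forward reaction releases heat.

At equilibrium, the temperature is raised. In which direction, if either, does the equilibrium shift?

The forward reaction is exothermic. Raising T favours the endothermic direction — shift to the left.

left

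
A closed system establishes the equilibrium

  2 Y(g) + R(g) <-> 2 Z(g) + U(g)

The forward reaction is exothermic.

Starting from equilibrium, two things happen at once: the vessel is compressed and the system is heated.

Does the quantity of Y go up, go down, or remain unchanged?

Gas moles: reactants 3, products 3. Δn_gas = 0, so a volume change leaves Q equal to K — no shift from this change.
The forward reaction is exothermic. Raising T favours the endothermic direction — shift to the left.
The net shift is to the left. Y is a reactant, so its amount increases.

increases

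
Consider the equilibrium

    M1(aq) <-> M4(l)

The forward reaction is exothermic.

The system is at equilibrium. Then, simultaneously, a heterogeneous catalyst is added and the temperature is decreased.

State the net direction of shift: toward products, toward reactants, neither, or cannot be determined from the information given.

right

A catalyst speeds both forward and reverse rates equally; it changes neither Q nor K — no shift from this change.
The forward reaction is exothermic. Lowering T favours the exothermic direction — shift to the right.
Only the nonzero effect(s) matter; the net shift is to the right.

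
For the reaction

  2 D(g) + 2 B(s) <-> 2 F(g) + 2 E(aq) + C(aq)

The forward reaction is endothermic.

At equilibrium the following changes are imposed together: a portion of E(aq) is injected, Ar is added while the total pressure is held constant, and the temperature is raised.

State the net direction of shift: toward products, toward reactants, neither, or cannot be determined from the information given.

cannot be determined

Adding E (aq), a product, drives the reaction to the left.
Adding inert gas at constant total pressure expands the volume, scaling every reacting partial pressure by the same factor. Δn_gas = 2 − 2 = 0, so Q is unchanged — no shift.
The forward reaction is endothermic. Raising T favours the endothermic direction — shift to the right.
The individual effects push in opposite directions; without quantitative information the net direction cannot be determined.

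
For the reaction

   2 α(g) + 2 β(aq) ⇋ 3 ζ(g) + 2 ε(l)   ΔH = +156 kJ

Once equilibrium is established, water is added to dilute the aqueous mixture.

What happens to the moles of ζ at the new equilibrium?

Dilution lowers every aqueous concentration by the same factor. Δn_aq = 0 − 2 = -2, so the system shifts toward the side with more dissolved moles — to the left.
The net shift is to the left. ζ is a product, so its amount decreases.

decreases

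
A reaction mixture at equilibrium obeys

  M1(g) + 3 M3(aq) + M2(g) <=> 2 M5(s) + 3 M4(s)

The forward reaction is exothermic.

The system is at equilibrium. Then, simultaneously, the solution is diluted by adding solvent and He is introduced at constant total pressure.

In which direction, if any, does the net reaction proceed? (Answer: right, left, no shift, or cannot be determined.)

left

Dilution lowers every aqueous concentration by the same factor. Δn_aq = 0 − 3 = -3, so the system shifts toward the side with more dissolved moles — to the left.
Adding inert gas at constant total pressure expands the volume and lowers every reacting partial pressure. With Δn_gas = 0 − 2 = -2, Q moves away from K toward the side with fewer gas moles, so the system shifts toward the side with more gas moles — to the left.
All effects act in the same direction — net shift to the left.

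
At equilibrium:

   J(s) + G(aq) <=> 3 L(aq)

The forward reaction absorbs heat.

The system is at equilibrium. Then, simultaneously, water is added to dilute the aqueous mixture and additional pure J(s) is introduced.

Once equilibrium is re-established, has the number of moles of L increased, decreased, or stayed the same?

increases

Dilution lowers every aqueous concentration by the same factor. Δn_aq = 3 − 1 = +2, so the system shifts toward the side with more dissolved moles — to the right.
J is a pure solid; its activity is 1 regardless of amount, so Q is unaffected — no shift from this change.
The net shift is to the right. L is a product, so its amount increases.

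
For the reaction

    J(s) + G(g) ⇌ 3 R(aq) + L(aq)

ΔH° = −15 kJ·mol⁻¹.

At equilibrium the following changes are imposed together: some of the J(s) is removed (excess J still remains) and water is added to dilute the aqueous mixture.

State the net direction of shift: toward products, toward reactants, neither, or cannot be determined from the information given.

right

J is a pure solid; its activity is 1 regardless of amount, so Q is unaffected — no shift from this change.
Dilution lowers every aqueous concentration by the same factor. Δn_aq = 4 − 0 = +4, so the system shifts toward the side with more dissolved moles — to the right.
Only the nonzero effect(s) matter; the net shift is to the right.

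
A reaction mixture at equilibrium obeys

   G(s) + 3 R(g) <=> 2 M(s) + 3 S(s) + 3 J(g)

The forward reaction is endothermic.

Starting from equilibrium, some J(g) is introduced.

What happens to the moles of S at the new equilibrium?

Adding J (g), a product, drives the reaction to the left.
The net shift is to the left. S is a product, so its amount decreases.

decreases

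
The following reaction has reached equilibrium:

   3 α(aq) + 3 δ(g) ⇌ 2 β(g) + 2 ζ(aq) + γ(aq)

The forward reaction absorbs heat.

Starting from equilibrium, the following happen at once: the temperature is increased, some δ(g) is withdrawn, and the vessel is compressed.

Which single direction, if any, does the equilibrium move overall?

cannot be determined

The forward reaction is endothermic. Raising T favours the endothermic direction — shift to the right.
Removing δ (g), a reactant, drives the reaction to the left.
Gas moles: reactants 3, products 2 (Δn_gas = -1). Compression shifts the system toward the side with fewer moles of gas — to the right.
The individual effects push in opposite directions; without quantitative information the net direction cannot be determined.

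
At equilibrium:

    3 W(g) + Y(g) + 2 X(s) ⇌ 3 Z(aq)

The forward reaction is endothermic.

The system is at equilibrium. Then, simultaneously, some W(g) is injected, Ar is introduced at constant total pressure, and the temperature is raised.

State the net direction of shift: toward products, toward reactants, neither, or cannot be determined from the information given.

cannot be determined

Adding W (g), a reactant, drives the reaction to the right.
Adding inert gas at constant total pressure expands the volume and lowers every reacting partial pressure. With Δn_gas = 0 − 4 = -4, Q moves away from K toward the side with fewer gas moles, so the system shifts toward the side with more gas moles — to the left.
The forward reaction is endothermic. Raising T favours the endothermic direction — shift to the right.
The individual effects push in opposite directions; without quantitative information the net direction cannot be determined.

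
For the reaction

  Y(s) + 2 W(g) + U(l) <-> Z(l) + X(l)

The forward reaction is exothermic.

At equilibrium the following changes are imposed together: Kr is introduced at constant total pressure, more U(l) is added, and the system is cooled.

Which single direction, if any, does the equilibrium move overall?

cannot be determined

Adding inert gas at constant total pressure expands the volume and lowers every reacting partial pressure. With Δn_gas = 0 − 2 = -2, Q moves away from K toward the side with fewer gas moles, so the system shifts toward the side with more gas moles — to the left.
U is a pure liquid; its activity is 1 regardless of amount, so Q is unaffected — no shift from this change.
The forward reaction is exothermic. Lowering T favours the exothermic direction — shift to the right.
The individual effects push in opposite directions; without quantitative information the net direction cannot be determined.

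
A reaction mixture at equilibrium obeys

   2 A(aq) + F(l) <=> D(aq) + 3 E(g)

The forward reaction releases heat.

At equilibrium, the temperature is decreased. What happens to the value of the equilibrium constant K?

K depends on temperature via the van 't Hoff relation. The forward reaction is exothermic, so lowering T increases K.

increases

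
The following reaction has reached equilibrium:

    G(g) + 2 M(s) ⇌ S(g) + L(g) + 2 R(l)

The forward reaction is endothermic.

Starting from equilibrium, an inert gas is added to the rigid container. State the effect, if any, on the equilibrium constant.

unchanged

The equilibrium constant depends only on temperature. This perturbation changes neither the position of equilibrium nor K.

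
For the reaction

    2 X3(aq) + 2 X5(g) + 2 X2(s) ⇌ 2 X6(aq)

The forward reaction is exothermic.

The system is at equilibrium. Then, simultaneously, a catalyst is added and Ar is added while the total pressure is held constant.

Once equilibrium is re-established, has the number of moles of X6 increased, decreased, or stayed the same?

A catalyst speeds both forward and reverse rates equally; it changes neither Q nor K — no shift from this change.
Adding inert gas at constant total pressure expands the volume and lowers every reacting partial pressure. With Δn_gas = 0 − 2 = -2, Q moves away from K toward the side with fewer gas moles, so the system shifts toward the side with more gas moles — to the left.
The net shift is to the left. X6 is a product, so its amount decreases.

decreases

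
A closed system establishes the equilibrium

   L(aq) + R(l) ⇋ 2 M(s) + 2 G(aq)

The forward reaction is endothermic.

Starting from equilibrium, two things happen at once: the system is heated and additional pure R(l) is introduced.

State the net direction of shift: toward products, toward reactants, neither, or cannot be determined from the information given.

The forward reaction is endothermic. Raising T favours the endothermic direction — shift to the right.
R is a pure liquid; its activity is 1 regardless of amount, so Q is unaffected — no shift from this change.
Only the nonzero effect(s) matter; the net shift is to the right.

right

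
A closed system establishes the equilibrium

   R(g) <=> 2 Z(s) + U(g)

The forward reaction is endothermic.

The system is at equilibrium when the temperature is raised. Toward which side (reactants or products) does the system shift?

The forward reaction is endothermic. Raising T favours the endothermic direction — shift to the right.

right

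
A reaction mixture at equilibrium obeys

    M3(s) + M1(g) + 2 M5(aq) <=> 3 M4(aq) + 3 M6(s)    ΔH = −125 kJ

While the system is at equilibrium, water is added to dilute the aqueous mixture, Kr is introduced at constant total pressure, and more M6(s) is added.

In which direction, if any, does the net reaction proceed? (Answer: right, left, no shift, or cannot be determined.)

cannot be determined

Dilution lowers every aqueous concentration by the same factor. Δn_aq = 3 − 2 = +1, so the system shifts toward the side with more dissolved moles — to the right.
Adding inert gas at constant total pressure expands the volume and lowers every reacting partial pressure. With Δn_gas = 0 − 1 = -1, Q moves away from K toward the side with fewer gas moles, so the system shifts toward the side with more gas moles — to the left.
M6 is a pure solid; its activity is 1 regardless of amount, so Q is unaffected — no shift from this change.
The individual effects push in opposite directions; without quantitative information the net direction cannot be determined.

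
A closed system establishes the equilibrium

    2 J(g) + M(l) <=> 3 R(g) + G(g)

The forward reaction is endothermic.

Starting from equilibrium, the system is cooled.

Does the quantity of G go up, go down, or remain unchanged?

The forward reaction is endothermic. Lowering T favours the exothermic direction — shift to the left.
The net shift is to the left. G is a product, so its amount decreases.

decreases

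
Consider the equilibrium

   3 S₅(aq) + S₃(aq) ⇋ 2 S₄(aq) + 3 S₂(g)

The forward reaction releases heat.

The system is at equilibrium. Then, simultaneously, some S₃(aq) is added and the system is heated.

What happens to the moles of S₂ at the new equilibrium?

cannot be determined

Adding S₃ (aq), a reactant, drives the reaction to the right.
The forward reaction is exothermic. Raising T favours the endothermic direction — shift to the left.
The two effects oppose each other, so the net shift — and hence the change in S₂ — cannot be determined from the given information.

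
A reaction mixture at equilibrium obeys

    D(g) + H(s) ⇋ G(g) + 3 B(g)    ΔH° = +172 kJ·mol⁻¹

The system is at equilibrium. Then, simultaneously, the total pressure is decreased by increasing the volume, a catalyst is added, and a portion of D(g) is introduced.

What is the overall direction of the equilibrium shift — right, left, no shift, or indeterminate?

Gas moles: reactants 1, products 4 (Δn_gas = +3). Expansion shifts the system toward the side with more moles of gas — to the right.
A catalyst speeds both forward and reverse rates equally; it changes neither Q nor K — no shift from this change.
Adding D (g), a reactant, drives the reaction to the right.
Only the nonzero effect(s) matter; the net shift is to the right.

right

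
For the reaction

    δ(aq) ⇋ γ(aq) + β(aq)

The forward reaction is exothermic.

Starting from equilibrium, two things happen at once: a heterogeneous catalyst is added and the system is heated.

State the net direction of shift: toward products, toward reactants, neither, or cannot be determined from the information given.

A catalyst speeds both forward and reverse rates equally; it changes neither Q nor K — no shift from this change.
The forward reaction is exothermic. Raising T favours the endothermic direction — shift to the left.
Only the nonzero effect(s) matter; the net shift is to the left.

left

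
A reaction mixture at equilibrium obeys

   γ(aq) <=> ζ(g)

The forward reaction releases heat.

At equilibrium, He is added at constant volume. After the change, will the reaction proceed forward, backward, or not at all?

no shift

At constant volume, adding an inert gas leaves every reacting species' partial pressure unchanged, so Q is unchanged — no shift from this change.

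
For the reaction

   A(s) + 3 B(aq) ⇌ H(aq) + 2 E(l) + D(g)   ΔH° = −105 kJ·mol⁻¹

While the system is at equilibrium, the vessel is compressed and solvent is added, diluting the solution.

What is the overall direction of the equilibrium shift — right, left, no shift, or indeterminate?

Gas moles: reactants 0, products 1 (Δn_gas = +1). Compression shifts the system toward the side with fewer moles of gas — to the left.
Dilution lowers every aqueous concentration by the same factor. Δn_aq = 1 − 3 = -2, so the system shifts toward the side with more dissolved moles — to the left.
All effects act in the same direction — net shift to the left.

left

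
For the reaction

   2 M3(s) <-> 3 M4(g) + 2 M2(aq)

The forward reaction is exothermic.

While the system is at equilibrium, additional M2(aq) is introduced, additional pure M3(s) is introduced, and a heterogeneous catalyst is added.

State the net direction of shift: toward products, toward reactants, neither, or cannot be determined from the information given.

Adding M2 (aq), a product, drives the reaction to the left.
M3 is a pure solid; its activity is 1 regardless of amount, so Q is unaffected — no shift from this change.
A catalyst speeds both forward and reverse rates equally; it changes neither Q nor K — no shift from this change.
Only the nonzero effect(s) matter; the net shift is to the left.

left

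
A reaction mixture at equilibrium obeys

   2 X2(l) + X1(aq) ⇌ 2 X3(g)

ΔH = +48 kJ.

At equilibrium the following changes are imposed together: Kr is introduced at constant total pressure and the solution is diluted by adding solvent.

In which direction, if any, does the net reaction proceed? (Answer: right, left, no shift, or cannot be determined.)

Adding inert gas at constant total pressure expands the volume and lowers every reacting partial pressure. With Δn_gas = 2 − 0 = +2, Q moves away from K toward the side with fewer gas moles, so the system shifts toward the side with more gas moles — to the right.
Dilution lowers every aqueous concentration by the same factor. Δn_aq = 0 − 1 = -1, so the system shifts toward the side with more dissolved moles — to the left.
The individual effects push in opposite directions; without quantitative information the net direction cannot be determined.

cannot be determined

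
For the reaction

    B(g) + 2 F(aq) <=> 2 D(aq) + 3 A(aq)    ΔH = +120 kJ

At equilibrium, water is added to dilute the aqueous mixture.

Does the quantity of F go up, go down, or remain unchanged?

decreases

Dilution lowers every aqueous concentration by the same factor. Δn_aq = 5 − 2 = +3, so the system shifts toward the side with more dissolved moles — to the right.
The net shift is to the right. F is a reactant, so its amount decreases.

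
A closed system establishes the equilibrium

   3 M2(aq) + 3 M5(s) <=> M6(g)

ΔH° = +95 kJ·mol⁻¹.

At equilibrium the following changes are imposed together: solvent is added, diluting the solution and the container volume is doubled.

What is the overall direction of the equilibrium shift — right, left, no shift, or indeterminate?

Dilution lowers every aqueous concentration by the same factor. Δn_aq = 0 − 3 = -3, so the system shifts toward the side with more dissolved moles — to the left.
Gas moles: reactants 0, products 1 (Δn_gas = +1). Expansion shifts the system toward the side with more moles of gas — to the right.
The individual effects push in opposite directions; without quantitative information the net direction cannot be determined.

cannot be determined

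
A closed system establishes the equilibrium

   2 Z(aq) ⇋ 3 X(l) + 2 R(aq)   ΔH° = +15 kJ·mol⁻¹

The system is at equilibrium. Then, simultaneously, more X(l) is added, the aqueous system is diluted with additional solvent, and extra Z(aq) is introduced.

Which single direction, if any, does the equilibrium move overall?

X is a pure liquid; its activity is 1 regardless of amount, so Q is unaffected — no shift from this change.
Dilution scales every aqueous concentration by the same factor. Δn_aq = 2 − 2 = 0, so Q is unchanged — no shift.
Adding Z (aq), a reactant, drives the reaction to the right.
Only the nonzero effect(s) matter; the net shift is to the right.

right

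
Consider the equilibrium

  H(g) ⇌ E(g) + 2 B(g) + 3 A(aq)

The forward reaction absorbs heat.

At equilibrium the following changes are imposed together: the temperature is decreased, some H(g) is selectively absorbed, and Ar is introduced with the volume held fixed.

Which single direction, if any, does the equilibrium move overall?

The forward reaction is endothermic. Lowering T favours the exothermic direction — shift to the left.
Removing H (g), a reactant, drives the reaction to the left.
At constant volume, adding an inert gas leaves every reacting species' partial pressure unchanged, so Q is unchanged — no shift from this change.
Only the nonzero effect(s) matter; the net shift is to the left.

left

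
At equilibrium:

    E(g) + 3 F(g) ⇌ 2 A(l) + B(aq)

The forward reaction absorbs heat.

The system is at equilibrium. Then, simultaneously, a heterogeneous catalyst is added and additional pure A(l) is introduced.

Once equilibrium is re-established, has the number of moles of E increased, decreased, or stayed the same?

unchanged

A catalyst speeds both forward and reverse rates equally; it changes neither Q nor K — no shift from this change.
A is a pure liquid; its activity is 1 regardless of amount, so Q is unaffected — no shift from this change.
No net shift occurs, so the amount of E is unchanged.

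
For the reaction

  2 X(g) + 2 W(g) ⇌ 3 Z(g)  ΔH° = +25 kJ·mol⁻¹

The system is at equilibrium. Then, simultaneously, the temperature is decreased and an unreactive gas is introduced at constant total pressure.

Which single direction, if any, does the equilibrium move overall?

left

The forward reaction is endothermic. Lowering T favours the exothermic direction — shift to the left.
Adding inert gas at constant total pressure expands the volume and lowers every reacting partial pressure. With Δn_gas = 3 − 4 = -1, Q moves away from K toward the side with fewer gas moles, so the system shifts toward the side with more gas moles — to the left.
All effects act in the same direction — net shift to the left.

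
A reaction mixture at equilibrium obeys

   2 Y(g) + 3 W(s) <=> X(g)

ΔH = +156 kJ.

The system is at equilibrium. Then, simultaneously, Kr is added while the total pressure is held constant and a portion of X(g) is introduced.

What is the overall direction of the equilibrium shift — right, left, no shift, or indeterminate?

Adding inert gas at constant total pressure expands the volume and lowers every reacting partial pressure. With Δn_gas = 1 − 2 = -1, Q moves away from K toward the side with fewer gas moles, so the system shifts toward the side with more gas moles — to the left.
Adding X (g), a product, drives the reaction to the left.
All effects act in the same direction — net shift to the left.

left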